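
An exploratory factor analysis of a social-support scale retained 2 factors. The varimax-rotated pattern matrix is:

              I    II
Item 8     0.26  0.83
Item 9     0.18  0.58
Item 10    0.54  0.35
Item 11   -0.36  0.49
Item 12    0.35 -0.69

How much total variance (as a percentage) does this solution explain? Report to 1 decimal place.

SS loadings by factor: 0.6437, 1.8640; total = 2.5077.
Total variance with 5 standardized items is 5, so the solution explains 2.5077/5 = 0.5015 = 50.15%.

50.2%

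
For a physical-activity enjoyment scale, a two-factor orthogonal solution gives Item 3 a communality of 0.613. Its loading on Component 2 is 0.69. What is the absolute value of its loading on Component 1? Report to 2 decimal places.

0.37

Under orthogonal rotation h² = Σλ², so λ_Component 1² = h² − (0.4761) = 0.613 − 0.4761 = 0.1369.
|λ| = √0.1369 = 0.3700.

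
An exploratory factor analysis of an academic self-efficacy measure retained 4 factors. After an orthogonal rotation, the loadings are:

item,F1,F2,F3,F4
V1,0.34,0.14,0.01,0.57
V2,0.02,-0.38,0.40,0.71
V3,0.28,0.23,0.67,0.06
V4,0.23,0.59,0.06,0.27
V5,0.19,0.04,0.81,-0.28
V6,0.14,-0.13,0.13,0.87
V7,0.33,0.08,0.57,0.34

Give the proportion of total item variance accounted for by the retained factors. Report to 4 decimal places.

SS loadings by factor: 0.4119, 0.5899, 1.6105, 1.8564; total = 4.4687.
Total variance with 7 standardized items is 7, so the solution explains 4.4687/7 = 0.6384.

0.6384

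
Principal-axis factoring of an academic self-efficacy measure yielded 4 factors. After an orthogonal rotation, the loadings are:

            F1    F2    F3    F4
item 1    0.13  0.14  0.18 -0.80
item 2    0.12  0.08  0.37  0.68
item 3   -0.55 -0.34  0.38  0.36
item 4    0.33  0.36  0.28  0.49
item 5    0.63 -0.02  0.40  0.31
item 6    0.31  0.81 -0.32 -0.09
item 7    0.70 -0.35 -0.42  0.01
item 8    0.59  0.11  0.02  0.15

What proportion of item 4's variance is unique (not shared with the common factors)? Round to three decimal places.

h² = 0.33² + 0.36² + 0.28² + 0.49² = 0.1089 + 0.1296 + 0.0784 + 0.2401 = 0.5570
Uniqueness u² = 1 − h² = 1 − 0.5570 = 0.4430

0.443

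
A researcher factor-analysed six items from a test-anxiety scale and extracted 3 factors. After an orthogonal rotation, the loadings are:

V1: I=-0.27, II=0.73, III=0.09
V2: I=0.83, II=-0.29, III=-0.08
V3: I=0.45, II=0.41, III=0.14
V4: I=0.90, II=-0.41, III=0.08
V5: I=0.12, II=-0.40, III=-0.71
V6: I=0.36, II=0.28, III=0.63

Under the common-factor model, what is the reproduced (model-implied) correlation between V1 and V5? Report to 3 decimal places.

r̂ = Σ λ_i·λ_j across factors = (-0.27)(0.12) + (0.73)(-0.40) + (0.09)(-0.71)
  = -0.0324 -0.2920 -0.0639 = -0.3883

-0.388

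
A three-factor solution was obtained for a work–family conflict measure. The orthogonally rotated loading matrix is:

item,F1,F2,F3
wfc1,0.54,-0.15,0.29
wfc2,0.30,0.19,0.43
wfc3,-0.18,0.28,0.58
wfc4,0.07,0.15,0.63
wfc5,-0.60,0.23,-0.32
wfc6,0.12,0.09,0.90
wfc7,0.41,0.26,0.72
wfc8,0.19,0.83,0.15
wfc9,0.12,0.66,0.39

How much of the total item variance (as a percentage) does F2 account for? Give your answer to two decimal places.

SS loadings for F2 = (-0.15)² + 0.19² + 0.28² + 0.15² + 0.23² + 0.09² + 0.26² + 0.83² + 0.66² = 1.4126
With 9 standardized items, total variance = 9. Proportion = 1.4126/9 = 0.1570 → 15.70%.

15.70%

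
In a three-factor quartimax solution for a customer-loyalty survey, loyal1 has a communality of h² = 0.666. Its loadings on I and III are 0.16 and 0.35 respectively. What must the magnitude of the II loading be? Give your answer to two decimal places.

0.72

Under orthogonal rotation h² = Σλ², so λ_II² = h² − (0.1481) = 0.666 − 0.1481 = 0.5179.
|λ| = √0.5179 = 0.7197.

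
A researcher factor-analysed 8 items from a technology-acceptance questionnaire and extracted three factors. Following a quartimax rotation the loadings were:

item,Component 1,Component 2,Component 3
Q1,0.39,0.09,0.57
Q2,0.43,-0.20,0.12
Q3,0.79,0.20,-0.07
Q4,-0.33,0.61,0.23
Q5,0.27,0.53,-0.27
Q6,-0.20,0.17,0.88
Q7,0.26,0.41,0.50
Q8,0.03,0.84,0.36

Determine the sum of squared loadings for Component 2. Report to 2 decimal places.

1.64

SS loadings for Component 2 = 0.09² + (-0.20)² + 0.20² + 0.61² + 0.53² + 0.17² + 0.41² + 0.84² = 0.0081 + 0.0400 + 0.0400 + 0.3721 + 0.2809 + 0.0289 + 0.1681 + 0.7056 = 1.6437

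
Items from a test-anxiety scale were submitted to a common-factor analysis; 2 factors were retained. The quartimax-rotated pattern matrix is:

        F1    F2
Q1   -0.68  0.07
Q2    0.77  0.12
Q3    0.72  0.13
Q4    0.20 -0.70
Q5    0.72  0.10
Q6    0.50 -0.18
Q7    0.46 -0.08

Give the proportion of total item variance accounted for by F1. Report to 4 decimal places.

SS loadings for F1 = (-0.68)² + 0.77² + 0.72² + 0.20² + 0.72² + 0.50² + 0.46² = 2.5937
Proportion of variance = 2.5937 / 7 = 0.3705.

0.3705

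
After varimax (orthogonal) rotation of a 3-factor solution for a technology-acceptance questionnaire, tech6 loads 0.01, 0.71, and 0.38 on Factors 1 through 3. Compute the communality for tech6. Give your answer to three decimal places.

h² = 0.01² + 0.71² + 0.38² = 0.0001 + 0.5041 + 0.1444 = 0.6486

0.649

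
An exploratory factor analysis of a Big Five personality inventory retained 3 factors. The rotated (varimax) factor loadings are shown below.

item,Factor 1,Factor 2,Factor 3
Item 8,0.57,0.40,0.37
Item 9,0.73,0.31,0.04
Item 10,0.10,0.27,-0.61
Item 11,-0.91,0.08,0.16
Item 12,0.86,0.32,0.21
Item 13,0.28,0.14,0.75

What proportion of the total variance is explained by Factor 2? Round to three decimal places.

SS loadings for Factor 2 = 0.40² + 0.31² + 0.27² + 0.08² + 0.32² + 0.14² = 0.4574
Proportion of variance = 0.4574 / 6 = 0.0762.

0.076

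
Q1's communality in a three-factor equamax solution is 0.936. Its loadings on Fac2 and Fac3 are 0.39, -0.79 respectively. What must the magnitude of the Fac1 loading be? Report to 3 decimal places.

0.400

Under orthogonal rotation h² = Σλ², so λ_Fac1² = h² − (0.7762) = 0.936 − 0.7762 = 0.1598.
|λ| = √0.1598 = 0.3997.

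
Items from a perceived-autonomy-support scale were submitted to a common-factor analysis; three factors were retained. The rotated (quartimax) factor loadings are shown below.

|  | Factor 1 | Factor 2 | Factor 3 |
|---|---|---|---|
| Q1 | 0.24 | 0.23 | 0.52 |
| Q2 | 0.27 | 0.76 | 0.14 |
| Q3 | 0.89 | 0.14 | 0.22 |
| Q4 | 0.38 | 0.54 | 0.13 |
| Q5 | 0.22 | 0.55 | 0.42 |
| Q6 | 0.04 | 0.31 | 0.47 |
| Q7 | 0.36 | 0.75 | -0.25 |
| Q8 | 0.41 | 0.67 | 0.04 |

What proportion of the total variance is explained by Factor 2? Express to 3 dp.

0.294

SS loadings for Factor 2 = 0.23² + 0.76² + 0.14² + 0.54² + 0.55² + 0.31² + 0.75² + 0.67² = 2.3517
Proportion of variance = 2.3517 / 8 = 0.2940.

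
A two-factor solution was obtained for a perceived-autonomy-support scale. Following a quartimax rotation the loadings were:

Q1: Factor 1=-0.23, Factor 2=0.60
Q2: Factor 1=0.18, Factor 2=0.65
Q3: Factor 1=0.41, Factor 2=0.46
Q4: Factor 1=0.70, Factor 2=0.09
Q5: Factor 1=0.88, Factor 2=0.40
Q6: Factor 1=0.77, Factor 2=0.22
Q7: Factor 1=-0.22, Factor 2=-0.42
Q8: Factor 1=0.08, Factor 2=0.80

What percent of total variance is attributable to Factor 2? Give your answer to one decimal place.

25.3%

SS loadings for Factor 2 = 0.60² + 0.65² + 0.46² + 0.09² + 0.40² + 0.22² + (-0.42)² + 0.80² = 2.0270
With 8 standardized items, total variance = 8. Proportion = 2.0270/8 = 0.2534 → 25.34%.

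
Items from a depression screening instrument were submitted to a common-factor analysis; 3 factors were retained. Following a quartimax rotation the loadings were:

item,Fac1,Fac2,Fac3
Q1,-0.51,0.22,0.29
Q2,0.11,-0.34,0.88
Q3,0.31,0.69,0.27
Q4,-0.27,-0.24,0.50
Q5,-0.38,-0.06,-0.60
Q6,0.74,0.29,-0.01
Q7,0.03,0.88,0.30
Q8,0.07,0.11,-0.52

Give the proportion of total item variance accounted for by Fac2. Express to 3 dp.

SS loadings for Fac2 = 0.22² + (-0.34)² + 0.69² + (-0.24)² + (-0.06)² + 0.29² + 0.88² + 0.11² = 1.5719
Proportion of variance = 1.5719 / 8 = 0.1965.

0.196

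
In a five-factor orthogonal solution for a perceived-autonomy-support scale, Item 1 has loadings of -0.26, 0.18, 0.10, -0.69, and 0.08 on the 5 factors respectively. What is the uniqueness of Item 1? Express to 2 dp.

h² = (-0.26)² + 0.18² + 0.10² + (-0.69)² + 0.08² = 0.0676 + 0.0324 + 0.0100 + 0.4761 + 0.0064 = 0.5925
Uniqueness u² = 1 − h² = 1 − 0.5925 = 0.4075

0.41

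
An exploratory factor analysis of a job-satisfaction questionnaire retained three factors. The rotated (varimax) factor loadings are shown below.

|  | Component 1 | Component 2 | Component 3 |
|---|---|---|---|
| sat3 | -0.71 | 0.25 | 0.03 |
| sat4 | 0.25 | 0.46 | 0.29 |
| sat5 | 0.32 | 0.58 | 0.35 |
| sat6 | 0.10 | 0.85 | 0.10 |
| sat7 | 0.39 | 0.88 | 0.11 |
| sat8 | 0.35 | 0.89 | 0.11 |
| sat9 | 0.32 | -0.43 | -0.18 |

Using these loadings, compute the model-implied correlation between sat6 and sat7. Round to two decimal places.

0.80

r̂ = Σ λ_i·λ_j across factors = (0.10)(0.39) + (0.85)(0.88) + (0.10)(0.11)
  = +0.0390 +0.7480 +0.0110 = 0.7980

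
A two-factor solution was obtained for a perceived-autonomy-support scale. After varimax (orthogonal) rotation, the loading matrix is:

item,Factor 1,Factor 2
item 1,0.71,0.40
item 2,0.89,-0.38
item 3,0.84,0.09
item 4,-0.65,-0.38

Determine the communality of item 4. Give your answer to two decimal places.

h² = (-0.65)² + (-0.38)² = 0.4225 + 0.1444 = 0.5669

0.57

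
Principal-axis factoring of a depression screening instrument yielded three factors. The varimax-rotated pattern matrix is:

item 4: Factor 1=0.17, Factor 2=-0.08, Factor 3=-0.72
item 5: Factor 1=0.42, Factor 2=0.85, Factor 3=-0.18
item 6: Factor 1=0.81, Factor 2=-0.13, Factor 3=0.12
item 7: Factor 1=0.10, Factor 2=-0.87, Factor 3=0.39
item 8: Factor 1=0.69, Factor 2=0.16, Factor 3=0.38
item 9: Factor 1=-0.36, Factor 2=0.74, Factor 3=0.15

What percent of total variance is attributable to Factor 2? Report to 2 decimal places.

34.60%

SS loadings for Factor 2 = (-0.08)² + 0.85² + (-0.13)² + (-0.87)² + 0.16² + 0.74² = 2.0759
With 6 standardized items, total variance = 6. Proportion = 2.0759/6 = 0.3460 → 34.60%.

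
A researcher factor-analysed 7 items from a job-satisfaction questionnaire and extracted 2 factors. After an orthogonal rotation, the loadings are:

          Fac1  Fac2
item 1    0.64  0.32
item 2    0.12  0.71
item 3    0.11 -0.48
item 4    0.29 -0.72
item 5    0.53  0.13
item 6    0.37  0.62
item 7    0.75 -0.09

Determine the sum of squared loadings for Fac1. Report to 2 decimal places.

1.50

SS loadings for Fac1 = 0.64² + 0.12² + 0.11² + 0.29² + 0.53² + 0.37² + 0.75² = 0.4096 + 0.0144 + 0.0121 + 0.0841 + 0.2809 + 0.1369 + 0.5625 = 1.5005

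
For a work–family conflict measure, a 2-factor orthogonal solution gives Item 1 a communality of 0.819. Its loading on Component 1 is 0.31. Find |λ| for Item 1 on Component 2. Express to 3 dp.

Under orthogonal rotation h² = Σλ², so λ_Component 2² = h² − (0.0961) = 0.819 − 0.0961 = 0.7229.
|λ| = √0.7229 = 0.8502.

0.850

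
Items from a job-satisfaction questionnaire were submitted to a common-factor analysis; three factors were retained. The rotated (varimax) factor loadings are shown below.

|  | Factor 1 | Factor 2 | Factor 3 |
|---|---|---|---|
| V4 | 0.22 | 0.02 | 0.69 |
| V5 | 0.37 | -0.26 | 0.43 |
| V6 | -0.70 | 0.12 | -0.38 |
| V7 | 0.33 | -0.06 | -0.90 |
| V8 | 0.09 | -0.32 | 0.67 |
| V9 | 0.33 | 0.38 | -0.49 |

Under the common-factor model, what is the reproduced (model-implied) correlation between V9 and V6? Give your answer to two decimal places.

r̂ = Σ λ_i·λ_j across factors = (0.33)(-0.70) + (0.38)(0.12) + (-0.49)(-0.38)
  = -0.2310 +0.0456 +0.1862 = 0.0008

0.00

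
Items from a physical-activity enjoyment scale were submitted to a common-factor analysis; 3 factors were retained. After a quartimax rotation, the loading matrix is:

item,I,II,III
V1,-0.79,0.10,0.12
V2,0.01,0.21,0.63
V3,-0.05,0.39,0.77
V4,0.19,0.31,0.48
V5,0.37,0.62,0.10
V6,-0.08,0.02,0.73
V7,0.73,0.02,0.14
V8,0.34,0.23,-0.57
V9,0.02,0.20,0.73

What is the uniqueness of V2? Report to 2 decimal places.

0.56

h² = 0.01² + 0.21² + 0.63² = 0.0001 + 0.0441 + 0.3969 = 0.4411
Uniqueness u² = 1 − h² = 1 − 0.4411 = 0.5589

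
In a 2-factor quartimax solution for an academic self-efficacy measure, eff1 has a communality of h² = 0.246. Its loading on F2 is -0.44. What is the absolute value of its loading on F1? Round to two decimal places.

Under orthogonal rotation h² = Σλ², so λ_F1² = h² − (0.1936) = 0.246 − 0.1936 = 0.0524.
|λ| = √0.0524 = 0.2289.

0.23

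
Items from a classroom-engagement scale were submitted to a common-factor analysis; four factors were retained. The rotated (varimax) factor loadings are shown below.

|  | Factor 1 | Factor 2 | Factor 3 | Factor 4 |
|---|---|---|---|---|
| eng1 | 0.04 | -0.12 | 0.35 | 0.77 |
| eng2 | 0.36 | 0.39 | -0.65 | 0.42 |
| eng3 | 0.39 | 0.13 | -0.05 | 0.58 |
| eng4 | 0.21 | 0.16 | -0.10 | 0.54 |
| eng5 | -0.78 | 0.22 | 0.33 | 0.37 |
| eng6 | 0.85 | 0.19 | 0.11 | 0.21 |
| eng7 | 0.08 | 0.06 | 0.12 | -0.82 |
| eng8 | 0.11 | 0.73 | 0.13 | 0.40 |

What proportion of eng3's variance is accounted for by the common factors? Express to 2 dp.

h² = 0.39² + 0.13² + (-0.05)² + 0.58² = 0.1521 + 0.0169 + 0.0025 + 0.3364 = 0.5079

0.51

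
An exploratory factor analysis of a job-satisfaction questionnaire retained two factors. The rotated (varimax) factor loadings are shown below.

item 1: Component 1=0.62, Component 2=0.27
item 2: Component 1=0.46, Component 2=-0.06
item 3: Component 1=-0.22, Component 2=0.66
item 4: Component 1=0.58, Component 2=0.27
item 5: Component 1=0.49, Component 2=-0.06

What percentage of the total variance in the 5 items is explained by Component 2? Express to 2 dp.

11.77%

SS loadings for Component 2 = 0.27² + (-0.06)² + 0.66² + 0.27² + (-0.06)² = 0.5886
With 5 standardized items, total variance = 5. Proportion = 0.5886/5 = 0.1177 → 11.77%.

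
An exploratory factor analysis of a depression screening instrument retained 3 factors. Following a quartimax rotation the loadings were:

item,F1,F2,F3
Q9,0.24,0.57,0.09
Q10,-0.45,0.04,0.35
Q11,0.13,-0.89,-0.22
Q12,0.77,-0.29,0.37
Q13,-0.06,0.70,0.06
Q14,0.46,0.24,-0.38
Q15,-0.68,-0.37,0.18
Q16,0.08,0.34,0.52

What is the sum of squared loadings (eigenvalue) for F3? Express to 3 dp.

0.767

SS loadings for F3 = 0.09² + 0.35² + (-0.22)² + 0.37² + 0.06² + (-0.38)² + 0.18² + 0.52² = 0.0081 + 0.1225 + 0.0484 + 0.1369 + 0.0036 + 0.1444 + 0.0324 + 0.2704 = 0.7667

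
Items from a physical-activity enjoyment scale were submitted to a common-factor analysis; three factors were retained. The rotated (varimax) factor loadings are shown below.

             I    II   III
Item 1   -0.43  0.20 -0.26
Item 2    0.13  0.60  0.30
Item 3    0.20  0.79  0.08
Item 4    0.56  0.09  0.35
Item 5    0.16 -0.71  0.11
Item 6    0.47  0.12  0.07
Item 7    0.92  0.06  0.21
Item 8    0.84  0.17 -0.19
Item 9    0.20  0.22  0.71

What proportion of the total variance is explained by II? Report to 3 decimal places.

0.181

SS loadings for II = 0.20² + 0.60² + 0.79² + 0.09² + (-0.71)² + 0.12² + 0.06² + 0.17² + 0.22² = 1.6316
Proportion of variance = 1.6316 / 9 = 0.1813.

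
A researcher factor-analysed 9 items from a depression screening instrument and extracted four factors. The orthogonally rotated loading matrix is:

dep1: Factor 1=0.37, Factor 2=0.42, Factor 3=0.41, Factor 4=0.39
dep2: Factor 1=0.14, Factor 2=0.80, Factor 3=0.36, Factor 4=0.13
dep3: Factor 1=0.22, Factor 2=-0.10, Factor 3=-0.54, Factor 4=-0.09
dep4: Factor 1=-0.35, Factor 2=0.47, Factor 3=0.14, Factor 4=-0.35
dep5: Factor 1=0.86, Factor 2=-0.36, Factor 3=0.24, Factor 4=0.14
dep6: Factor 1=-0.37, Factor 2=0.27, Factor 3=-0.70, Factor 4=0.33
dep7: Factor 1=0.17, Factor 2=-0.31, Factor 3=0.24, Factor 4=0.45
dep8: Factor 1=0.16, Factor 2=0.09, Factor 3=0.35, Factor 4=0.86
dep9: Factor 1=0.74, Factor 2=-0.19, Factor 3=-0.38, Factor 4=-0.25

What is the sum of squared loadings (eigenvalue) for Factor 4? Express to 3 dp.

SS loadings for Factor 4 = 0.39² + 0.13² + (-0.09)² + (-0.35)² + 0.14² + 0.33² + 0.45² + 0.86² + (-0.25)² = 0.1521 + 0.0169 + 0.0081 + 0.1225 + 0.0196 + 0.1089 + 0.2025 + 0.7396 + 0.0625 = 1.4327

1.433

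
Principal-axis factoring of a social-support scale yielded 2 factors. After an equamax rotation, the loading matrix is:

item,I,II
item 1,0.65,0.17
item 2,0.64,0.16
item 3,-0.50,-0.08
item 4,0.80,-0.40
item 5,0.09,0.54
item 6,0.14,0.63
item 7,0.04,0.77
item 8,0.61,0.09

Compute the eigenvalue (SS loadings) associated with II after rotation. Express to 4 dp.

1.5104

SS loadings for II = 0.17² + 0.16² + (-0.08)² + (-0.40)² + 0.54² + 0.63² + 0.77² + 0.09² = 0.0289 + 0.0256 + 0.0064 + 0.1600 + 0.2916 + 0.3969 + 0.5929 + 0.0081 = 1.5104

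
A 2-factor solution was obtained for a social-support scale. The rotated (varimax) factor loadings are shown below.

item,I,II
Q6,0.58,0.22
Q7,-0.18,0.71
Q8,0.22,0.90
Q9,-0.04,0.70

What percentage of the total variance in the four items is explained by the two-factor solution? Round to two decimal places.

56.78%

SS loadings by factor: 0.4188, 1.8525; total = 2.2713.
Total variance with 4 standardized items is 4, so the solution explains 2.2713/4 = 0.5678 = 56.78%.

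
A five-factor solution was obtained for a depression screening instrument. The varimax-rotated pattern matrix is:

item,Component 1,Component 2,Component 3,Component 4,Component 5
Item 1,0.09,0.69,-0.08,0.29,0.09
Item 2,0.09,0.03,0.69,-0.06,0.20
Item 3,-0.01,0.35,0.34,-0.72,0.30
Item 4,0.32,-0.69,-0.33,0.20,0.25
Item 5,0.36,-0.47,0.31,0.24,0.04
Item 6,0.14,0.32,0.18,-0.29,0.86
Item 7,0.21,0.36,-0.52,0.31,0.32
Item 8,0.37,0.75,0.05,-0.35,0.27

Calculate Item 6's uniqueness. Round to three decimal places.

0.022

h² = 0.14² + 0.32² + 0.18² + (-0.29)² + 0.86² = 0.0196 + 0.1024 + 0.0324 + 0.0841 + 0.7396 = 0.9781
Uniqueness u² = 1 − h² = 1 − 0.9781 = 0.0219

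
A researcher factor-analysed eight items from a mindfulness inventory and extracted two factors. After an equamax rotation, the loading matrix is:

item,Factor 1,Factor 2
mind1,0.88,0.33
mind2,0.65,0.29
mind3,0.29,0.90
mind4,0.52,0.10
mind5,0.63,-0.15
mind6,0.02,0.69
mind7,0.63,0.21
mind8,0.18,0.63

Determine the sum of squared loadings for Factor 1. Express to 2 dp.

SS loadings for Factor 1 = 0.88² + 0.65² + 0.29² + 0.52² + 0.63² + 0.02² + 0.63² + 0.18² = 0.7744 + 0.4225 + 0.0841 + 0.2704 + 0.3969 + 0.0004 + 0.3969 + 0.0324 = 2.3780

2.38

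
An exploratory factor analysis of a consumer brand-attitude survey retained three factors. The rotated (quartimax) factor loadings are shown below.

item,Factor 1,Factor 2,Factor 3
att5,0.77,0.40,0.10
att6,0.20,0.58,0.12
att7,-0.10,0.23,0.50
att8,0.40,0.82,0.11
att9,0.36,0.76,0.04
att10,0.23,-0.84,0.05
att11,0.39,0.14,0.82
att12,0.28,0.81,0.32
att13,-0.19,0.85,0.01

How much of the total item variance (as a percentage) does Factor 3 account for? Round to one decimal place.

SS loadings for Factor 3 = 0.10² + 0.12² + 0.50² + 0.11² + 0.04² + 0.05² + 0.82² + 0.32² + 0.01² = 1.0655
With 9 standardized items, total variance = 9. Proportion = 1.0655/9 = 0.1184 → 11.84%.

11.8%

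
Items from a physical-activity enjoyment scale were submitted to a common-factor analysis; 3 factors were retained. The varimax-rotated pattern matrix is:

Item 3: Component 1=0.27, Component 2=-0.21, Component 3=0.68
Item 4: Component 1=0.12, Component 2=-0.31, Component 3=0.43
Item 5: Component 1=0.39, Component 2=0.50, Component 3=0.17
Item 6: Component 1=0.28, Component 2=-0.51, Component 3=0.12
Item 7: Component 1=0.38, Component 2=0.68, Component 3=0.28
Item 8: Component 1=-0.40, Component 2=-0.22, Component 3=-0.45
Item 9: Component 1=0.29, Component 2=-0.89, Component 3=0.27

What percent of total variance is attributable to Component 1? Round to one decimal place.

10.1%

SS loadings for Component 1 = 0.27² + 0.12² + 0.39² + 0.28² + 0.38² + (-0.40)² + 0.29² = 0.7063
With 7 standardized items, total variance = 7. Proportion = 0.7063/7 = 0.1009 → 10.09%.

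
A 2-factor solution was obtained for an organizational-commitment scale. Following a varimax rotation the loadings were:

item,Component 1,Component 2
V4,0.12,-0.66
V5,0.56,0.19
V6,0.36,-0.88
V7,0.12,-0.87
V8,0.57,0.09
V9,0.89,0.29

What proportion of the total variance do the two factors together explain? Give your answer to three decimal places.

Communalities: 0.4500, 0.3497, 0.9040, 0.7713, 0.3330, 0.8762; Σh² = 3.6842.
Total variance with 6 standardized items is 6, so the solution explains 3.6842/6 = 0.6140.

0.614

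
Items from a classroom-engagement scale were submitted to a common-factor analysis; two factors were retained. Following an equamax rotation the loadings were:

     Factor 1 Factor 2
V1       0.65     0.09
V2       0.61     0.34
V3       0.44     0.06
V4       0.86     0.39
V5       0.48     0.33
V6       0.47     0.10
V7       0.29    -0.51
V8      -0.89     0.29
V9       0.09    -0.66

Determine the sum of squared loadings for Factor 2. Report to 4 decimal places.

1.1781

SS loadings for Factor 2 = 0.09² + 0.34² + 0.06² + 0.39² + 0.33² + 0.10² + (-0.51)² + 0.29² + (-0.66)² = 0.0081 + 0.1156 + 0.0036 + 0.1521 + 0.1089 + 0.0100 + 0.2601 + 0.0841 + 0.4356 = 1.1781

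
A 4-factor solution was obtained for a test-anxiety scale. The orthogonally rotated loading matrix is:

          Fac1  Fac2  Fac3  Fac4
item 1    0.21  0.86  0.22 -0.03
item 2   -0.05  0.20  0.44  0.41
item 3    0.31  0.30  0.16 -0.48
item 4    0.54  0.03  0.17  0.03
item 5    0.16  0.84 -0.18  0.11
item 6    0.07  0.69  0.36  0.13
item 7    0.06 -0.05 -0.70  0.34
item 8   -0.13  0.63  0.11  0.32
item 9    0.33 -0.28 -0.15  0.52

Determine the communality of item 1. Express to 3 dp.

0.833

h² = 0.21² + 0.86² + 0.22² + (-0.03)² = 0.0441 + 0.7396 + 0.0484 + 0.0009 = 0.8330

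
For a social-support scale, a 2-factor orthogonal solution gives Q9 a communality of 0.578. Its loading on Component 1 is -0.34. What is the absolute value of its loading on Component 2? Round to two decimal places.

0.68

Under orthogonal rotation h² = Σλ², so λ_Component 2² = h² − (0.1156) = 0.578 − 0.1156 = 0.4624.
|λ| = √0.4624 = 0.6800.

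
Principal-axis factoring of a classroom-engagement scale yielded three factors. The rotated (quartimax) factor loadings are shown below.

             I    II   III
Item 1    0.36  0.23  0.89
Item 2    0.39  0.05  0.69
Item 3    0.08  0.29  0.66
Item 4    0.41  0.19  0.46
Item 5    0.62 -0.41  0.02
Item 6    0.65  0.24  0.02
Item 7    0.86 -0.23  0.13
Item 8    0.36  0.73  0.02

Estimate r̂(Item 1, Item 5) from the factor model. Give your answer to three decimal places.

0.147

r̂ = Σ λ_i·λ_j across factors = (0.36)(0.62) + (0.23)(-0.41) + (0.89)(0.02)
  = +0.2232 -0.0943 +0.0178 = 0.1467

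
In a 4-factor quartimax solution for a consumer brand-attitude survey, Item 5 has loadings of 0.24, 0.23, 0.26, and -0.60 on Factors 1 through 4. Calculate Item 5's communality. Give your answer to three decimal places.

0.538

h² = 0.24² + 0.23² + 0.26² + (-0.60)² = 0.0576 + 0.0529 + 0.0676 + 0.3600 = 0.5381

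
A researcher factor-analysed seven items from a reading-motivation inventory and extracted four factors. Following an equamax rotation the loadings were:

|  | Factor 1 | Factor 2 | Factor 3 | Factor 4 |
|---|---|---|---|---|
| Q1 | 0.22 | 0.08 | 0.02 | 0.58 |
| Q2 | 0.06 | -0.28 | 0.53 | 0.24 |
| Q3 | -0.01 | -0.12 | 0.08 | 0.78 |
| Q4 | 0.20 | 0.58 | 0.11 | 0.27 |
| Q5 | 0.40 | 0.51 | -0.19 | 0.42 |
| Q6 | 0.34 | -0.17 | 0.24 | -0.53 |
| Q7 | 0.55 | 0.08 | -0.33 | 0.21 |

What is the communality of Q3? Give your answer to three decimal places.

0.629

h² = (-0.01)² + (-0.12)² + 0.08² + 0.78² = 0.0001 + 0.0144 + 0.0064 + 0.6084 = 0.6293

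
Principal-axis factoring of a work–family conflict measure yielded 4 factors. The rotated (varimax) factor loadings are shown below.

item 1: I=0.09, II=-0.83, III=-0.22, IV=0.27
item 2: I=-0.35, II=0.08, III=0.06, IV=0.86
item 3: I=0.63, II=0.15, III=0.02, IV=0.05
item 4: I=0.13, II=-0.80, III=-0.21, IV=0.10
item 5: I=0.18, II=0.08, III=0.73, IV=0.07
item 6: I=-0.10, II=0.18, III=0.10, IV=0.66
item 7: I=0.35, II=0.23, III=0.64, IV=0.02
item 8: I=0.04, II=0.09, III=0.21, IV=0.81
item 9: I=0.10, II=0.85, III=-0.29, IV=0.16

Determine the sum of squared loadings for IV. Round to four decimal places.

1.9476

SS loadings for IV = 0.27² + 0.86² + 0.05² + 0.10² + 0.07² + 0.66² + 0.02² + 0.81² + 0.16² = 0.0729 + 0.7396 + 0.0025 + 0.0100 + 0.0049 + 0.4356 + 0.0004 + 0.6561 + 0.0256 = 1.9476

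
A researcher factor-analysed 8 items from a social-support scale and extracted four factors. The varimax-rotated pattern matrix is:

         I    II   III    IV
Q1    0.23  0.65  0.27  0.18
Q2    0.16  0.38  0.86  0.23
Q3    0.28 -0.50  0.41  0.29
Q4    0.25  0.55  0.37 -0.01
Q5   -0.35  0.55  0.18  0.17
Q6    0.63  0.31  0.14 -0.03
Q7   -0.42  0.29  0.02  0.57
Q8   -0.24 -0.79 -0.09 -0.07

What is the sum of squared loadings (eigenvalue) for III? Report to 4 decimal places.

SS loadings for III = 0.27² + 0.86² + 0.41² + 0.37² + 0.18² + 0.14² + 0.02² + (-0.09)² = 0.0729 + 0.7396 + 0.1681 + 0.1369 + 0.0324 + 0.0196 + 0.0004 + 0.0081 = 1.1780

1.1780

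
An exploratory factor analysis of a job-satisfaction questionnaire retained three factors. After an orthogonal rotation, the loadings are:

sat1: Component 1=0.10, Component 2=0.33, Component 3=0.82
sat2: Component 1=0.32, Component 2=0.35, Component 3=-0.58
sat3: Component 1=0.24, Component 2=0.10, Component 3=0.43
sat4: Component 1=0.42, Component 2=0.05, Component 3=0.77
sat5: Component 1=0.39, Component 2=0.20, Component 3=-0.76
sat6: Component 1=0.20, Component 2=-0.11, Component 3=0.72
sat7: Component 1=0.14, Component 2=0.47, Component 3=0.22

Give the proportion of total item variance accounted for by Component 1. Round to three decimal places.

0.080

SS loadings for Component 1 = 0.10² + 0.32² + 0.24² + 0.42² + 0.39² + 0.20² + 0.14² = 0.5581
Proportion of variance = 0.5581 / 7 = 0.0797.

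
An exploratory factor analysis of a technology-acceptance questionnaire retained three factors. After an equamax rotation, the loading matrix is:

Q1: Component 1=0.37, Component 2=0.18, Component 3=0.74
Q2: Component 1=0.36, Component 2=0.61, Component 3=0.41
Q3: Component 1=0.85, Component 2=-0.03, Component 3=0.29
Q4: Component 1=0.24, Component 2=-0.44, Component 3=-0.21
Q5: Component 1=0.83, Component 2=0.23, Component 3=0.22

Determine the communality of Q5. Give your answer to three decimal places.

0.790

h² = 0.83² + 0.23² + 0.22² = 0.6889 + 0.0529 + 0.0484 = 0.7902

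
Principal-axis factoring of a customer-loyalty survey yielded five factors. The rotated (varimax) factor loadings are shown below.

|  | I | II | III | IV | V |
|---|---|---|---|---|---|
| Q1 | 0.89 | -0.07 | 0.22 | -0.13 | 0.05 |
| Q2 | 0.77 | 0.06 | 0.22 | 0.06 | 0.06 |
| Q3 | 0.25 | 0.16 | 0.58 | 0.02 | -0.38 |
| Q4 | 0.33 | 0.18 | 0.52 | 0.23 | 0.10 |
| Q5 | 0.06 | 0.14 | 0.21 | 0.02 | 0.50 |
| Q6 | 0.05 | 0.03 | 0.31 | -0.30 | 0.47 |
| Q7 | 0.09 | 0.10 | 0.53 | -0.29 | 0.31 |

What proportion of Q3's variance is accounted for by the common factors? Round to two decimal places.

0.57

h² = 0.25² + 0.16² + 0.58² + 0.02² + (-0.38)² = 0.0625 + 0.0256 + 0.3364 + 0.0004 + 0.1444 = 0.5693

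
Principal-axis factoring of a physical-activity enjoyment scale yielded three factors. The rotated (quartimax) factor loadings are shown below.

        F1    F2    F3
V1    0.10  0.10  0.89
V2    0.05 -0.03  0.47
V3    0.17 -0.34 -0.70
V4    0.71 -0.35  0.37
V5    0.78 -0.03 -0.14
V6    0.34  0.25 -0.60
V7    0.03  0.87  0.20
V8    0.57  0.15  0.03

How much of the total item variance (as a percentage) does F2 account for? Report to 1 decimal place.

13.6%

SS loadings for F2 = 0.10² + (-0.03)² + (-0.34)² + (-0.35)² + (-0.03)² + 0.25² + 0.87² + 0.15² = 1.0918
With 8 standardized items, total variance = 8. Proportion = 1.0918/8 = 0.1365 → 13.65%.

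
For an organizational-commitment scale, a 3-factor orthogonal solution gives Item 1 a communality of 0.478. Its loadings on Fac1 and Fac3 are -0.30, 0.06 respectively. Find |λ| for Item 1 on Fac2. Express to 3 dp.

0.620

Under orthogonal rotation h² = Σλ², so λ_Fac2² = h² − (0.0936) = 0.478 − 0.0936 = 0.3844.
|λ| = √0.3844 = 0.6200.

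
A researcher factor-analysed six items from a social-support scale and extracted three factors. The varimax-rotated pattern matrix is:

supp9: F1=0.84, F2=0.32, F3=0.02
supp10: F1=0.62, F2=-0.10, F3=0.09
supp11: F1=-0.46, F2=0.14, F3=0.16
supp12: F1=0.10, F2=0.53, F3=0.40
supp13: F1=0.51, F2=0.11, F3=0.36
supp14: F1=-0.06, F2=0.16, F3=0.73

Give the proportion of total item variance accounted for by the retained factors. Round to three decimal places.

Communalities: 0.8084, 0.4025, 0.2568, 0.4509, 0.4018, 0.5621; Σh² = 2.8825.
Total variance with 6 standardized items is 6, so the solution explains 2.8825/6 = 0.4804.

0.480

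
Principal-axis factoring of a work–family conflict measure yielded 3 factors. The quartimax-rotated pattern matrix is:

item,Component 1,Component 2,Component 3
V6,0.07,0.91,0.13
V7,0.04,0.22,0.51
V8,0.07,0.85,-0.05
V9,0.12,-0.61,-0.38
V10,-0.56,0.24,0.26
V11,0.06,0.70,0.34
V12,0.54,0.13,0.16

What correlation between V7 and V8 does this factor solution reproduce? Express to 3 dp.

0.164

r̂ = Σ λ_i·λ_j across factors = (0.04)(0.07) + (0.22)(0.85) + (0.51)(-0.05)
  = +0.0028 +0.1870 -0.0255 = 0.1643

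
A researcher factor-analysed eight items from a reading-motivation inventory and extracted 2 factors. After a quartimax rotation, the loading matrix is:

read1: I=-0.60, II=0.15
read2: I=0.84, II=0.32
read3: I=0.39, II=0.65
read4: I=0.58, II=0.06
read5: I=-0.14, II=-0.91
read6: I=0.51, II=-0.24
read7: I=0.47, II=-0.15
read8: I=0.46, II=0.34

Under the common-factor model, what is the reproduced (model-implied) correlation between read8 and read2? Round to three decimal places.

0.495

r̂ = Σ λ_i·λ_j across factors = (0.46)(0.84) + (0.34)(0.32)
  = +0.3864 +0.1088 = 0.4952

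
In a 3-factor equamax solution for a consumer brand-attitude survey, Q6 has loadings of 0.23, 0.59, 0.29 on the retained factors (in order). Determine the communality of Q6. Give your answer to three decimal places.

0.485

h² = 0.23² + 0.59² + 0.29² = 0.0529 + 0.3481 + 0.0841 = 0.4851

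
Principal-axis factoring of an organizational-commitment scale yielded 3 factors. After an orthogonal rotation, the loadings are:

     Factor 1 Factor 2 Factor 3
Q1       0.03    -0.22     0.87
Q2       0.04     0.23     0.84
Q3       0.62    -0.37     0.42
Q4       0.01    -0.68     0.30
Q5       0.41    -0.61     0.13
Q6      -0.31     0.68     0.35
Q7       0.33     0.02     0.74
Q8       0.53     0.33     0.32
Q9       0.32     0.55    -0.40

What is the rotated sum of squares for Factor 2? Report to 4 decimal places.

1.9469

SS loadings for Factor 2 = (-0.22)² + 0.23² + (-0.37)² + (-0.68)² + (-0.61)² + 0.68² + 0.02² + 0.33² + 0.55² = 0.0484 + 0.0529 + 0.1369 + 0.4624 + 0.3721 + 0.4624 + 0.0004 + 0.1089 + 0.3025 = 1.9469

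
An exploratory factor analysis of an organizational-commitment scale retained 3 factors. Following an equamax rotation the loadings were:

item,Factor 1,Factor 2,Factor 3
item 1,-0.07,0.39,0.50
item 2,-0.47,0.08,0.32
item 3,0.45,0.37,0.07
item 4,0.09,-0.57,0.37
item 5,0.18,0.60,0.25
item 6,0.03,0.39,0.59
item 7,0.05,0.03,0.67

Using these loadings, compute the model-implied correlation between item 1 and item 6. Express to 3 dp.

0.445

r̂ = Σ λ_i·λ_j across factors = (-0.07)(0.03) + (0.39)(0.39) + (0.50)(0.59)
  = -0.0021 +0.1521 +0.2950 = 0.4450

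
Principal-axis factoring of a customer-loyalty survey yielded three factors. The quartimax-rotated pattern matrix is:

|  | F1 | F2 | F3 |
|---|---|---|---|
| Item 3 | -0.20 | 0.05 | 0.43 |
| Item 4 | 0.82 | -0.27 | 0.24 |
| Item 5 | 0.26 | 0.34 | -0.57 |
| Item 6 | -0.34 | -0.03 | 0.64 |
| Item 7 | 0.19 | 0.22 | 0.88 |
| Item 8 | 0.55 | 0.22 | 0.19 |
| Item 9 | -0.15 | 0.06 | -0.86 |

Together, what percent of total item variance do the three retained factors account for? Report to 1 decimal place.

58.2%

SS loadings by factor: 1.2567, 0.2923, 2.5271; total = 4.0761.
Total variance with 7 standardized items is 7, so the solution explains 4.0761/7 = 0.5823 = 58.23%.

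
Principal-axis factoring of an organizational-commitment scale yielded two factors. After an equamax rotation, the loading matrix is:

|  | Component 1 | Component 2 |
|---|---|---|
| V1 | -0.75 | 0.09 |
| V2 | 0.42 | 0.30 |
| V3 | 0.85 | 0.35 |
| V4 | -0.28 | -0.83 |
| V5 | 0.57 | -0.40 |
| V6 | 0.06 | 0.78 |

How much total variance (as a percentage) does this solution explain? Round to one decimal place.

59.1%

SS loadings by factor: 1.8683, 1.6779; total = 3.5462.
Total variance with 6 standardized items is 6, so the solution explains 3.5462/6 = 0.5910 = 59.10%.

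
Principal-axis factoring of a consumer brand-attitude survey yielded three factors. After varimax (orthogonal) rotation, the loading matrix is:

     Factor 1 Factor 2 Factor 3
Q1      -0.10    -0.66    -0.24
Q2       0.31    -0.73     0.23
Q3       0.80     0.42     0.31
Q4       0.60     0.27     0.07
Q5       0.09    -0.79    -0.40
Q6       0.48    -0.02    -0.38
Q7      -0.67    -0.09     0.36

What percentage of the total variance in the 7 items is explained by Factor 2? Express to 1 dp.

26.4%

SS loadings for Factor 2 = (-0.66)² + (-0.73)² + 0.42² + 0.27² + (-0.79)² + (-0.02)² + (-0.09)² = 1.8504
With 7 standardized items, total variance = 7. Proportion = 1.8504/7 = 0.2643 → 26.43%.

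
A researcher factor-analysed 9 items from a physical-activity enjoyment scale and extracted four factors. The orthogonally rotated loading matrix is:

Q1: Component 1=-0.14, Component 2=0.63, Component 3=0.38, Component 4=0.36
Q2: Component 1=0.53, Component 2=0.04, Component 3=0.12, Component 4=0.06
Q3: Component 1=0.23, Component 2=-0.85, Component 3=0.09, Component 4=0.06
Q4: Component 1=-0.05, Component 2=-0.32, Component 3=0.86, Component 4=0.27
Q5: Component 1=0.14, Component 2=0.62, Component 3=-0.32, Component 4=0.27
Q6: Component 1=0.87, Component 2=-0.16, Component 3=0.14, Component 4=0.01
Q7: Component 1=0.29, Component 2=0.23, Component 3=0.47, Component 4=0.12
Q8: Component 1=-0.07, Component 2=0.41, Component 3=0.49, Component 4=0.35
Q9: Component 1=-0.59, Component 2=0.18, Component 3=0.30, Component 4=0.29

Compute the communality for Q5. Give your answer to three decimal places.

0.579

h² = 0.14² + 0.62² + (-0.32)² + 0.27² = 0.0196 + 0.3844 + 0.1024 + 0.0729 = 0.5793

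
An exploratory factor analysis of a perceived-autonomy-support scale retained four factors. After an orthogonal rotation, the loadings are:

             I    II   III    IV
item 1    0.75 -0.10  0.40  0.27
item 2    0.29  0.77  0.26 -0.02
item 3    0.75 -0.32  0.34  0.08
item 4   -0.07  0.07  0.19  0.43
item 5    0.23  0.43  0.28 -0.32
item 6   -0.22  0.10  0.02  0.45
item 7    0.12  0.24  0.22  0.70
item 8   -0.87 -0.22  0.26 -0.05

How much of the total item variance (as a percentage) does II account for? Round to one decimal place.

SS loadings for II = (-0.10)² + 0.77² + (-0.32)² + 0.07² + 0.43² + 0.10² + 0.24² + (-0.22)² = 1.0111
With 8 standardized items, total variance = 8. Proportion = 1.0111/8 = 0.1264 → 12.64%.

12.6%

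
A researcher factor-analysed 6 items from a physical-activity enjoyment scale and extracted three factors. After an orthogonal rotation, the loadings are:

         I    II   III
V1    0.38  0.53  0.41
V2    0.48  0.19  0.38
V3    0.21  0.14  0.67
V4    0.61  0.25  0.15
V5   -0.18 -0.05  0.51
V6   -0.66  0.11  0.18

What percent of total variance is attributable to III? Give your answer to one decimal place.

17.9%

SS loadings for III = 0.41² + 0.38² + 0.67² + 0.15² + 0.51² + 0.18² = 1.0764
With 6 standardized items, total variance = 6. Proportion = 1.0764/6 = 0.1794 → 17.94%.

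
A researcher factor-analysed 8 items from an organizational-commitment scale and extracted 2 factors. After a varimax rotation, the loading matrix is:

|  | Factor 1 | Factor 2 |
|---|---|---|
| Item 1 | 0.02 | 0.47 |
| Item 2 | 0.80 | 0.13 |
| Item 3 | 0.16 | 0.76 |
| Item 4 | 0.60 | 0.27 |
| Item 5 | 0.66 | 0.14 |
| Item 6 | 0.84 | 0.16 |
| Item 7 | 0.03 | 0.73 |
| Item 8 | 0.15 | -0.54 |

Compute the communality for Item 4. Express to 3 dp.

h² = 0.60² + 0.27² = 0.3600 + 0.0729 = 0.4329

0.433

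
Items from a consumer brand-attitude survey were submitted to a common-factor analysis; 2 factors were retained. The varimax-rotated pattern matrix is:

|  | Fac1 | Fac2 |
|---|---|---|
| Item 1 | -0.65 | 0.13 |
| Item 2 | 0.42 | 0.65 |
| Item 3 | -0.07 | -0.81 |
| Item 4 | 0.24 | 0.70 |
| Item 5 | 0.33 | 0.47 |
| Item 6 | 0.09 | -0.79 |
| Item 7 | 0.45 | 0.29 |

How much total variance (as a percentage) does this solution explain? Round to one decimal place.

Communalities: 0.4394, 0.5989, 0.6610, 0.5476, 0.3298, 0.6322, 0.2866; Σh² = 3.4955.
Total variance with 7 standardized items is 7, so the solution explains 3.4955/7 = 0.4994 = 49.94%.

49.9%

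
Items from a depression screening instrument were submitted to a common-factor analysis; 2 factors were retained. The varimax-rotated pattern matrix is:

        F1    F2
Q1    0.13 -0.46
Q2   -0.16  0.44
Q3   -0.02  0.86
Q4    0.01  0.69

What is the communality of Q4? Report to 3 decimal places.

0.476

h² = 0.01² + 0.69² = 0.0001 + 0.4761 = 0.4762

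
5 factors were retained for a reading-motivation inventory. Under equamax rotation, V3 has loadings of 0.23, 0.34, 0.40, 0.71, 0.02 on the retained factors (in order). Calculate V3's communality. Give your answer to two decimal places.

h² = 0.23² + 0.34² + 0.40² + 0.71² + 0.02² = 0.0529 + 0.1156 + 0.1600 + 0.5041 + 0.0004 = 0.8330

0.83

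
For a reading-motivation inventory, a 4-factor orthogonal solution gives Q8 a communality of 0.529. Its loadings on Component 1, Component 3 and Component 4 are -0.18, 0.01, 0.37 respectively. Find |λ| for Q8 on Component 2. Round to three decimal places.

0.600

Under orthogonal rotation h² = Σλ², so λ_Component 2² = h² − (0.1694) = 0.529 − 0.1694 = 0.3596.
|λ| = √0.3596 = 0.5997.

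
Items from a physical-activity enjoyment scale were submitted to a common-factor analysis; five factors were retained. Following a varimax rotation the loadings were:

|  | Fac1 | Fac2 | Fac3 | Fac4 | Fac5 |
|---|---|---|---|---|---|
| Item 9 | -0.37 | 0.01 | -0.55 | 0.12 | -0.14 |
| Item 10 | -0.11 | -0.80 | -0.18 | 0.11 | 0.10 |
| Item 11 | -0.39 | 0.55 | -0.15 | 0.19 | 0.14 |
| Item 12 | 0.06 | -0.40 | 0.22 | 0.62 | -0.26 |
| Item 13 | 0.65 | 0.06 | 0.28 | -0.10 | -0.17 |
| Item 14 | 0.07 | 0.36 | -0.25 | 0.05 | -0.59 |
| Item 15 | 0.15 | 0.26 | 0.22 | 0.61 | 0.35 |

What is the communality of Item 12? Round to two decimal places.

h² = 0.06² + (-0.40)² + 0.22² + 0.62² + (-0.26)² = 0.0036 + 0.1600 + 0.0484 + 0.3844 + 0.0676 = 0.6640

0.66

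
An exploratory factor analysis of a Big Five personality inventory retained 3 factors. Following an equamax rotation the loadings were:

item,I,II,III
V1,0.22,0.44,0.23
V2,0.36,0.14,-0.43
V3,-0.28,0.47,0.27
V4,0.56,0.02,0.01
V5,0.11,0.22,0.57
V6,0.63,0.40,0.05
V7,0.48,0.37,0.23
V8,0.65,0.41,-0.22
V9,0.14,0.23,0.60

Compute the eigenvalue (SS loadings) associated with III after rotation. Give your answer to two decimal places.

1.10

SS loadings for III = 0.23² + (-0.43)² + 0.27² + 0.01² + 0.57² + 0.05² + 0.23² + (-0.22)² + 0.60² = 0.0529 + 0.1849 + 0.0729 + 0.0001 + 0.3249 + 0.0025 + 0.0529 + 0.0484 + 0.3600 = 1.0995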